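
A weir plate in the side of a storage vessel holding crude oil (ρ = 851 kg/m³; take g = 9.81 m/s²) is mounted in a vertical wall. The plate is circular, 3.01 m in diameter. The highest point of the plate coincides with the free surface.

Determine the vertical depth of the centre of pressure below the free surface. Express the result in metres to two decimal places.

γ = ρg = 851 × 9.81 / 1000 = 8.34831 kN/m³.
The centroid is at the centre, 1.505 m below the top of the plate, so the centroid depth is h_c = 1.505 m.
A = π(1.505)² = 7.11579 m².
Resultant F = γ·h_c·A = 8.34831 × 1.505 × 7.11579 = 89.4043 kN.
I_c = πr⁴/4 = π × 1.505⁴/4 = 4.02936 m⁴.
Centre of pressure: y_p = y_c + I_c/(y_c·A) = 1.505 + 4.02936/(1.505 × 7.11579) = 1.505 + 0.37625 = 1.88125 m along the plane.

h_p = 1.88 m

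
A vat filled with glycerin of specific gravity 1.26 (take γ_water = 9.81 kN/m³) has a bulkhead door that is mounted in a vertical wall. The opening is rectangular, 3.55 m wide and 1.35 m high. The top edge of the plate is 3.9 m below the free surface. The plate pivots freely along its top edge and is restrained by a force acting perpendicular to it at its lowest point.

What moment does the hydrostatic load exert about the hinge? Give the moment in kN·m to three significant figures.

M ≈ 192 kN·m

γ = 1.26 × 9.81 = 12.3606 kN/m³.
The centroid lies 1.35/2 = 0.675 m below the top edge, so the centroid depth is h_c = 3.9 + 0.675 = 4.575 m.
A = 3.55 × 1.35 = 4.7925 m².
Resultant F = γ·h_c·A = 12.3606 × 4.575 × 4.7925 = 271.015 kN.
I_c = b·h³/12 = 3.55 × 1.35³/12 = 0.727861 m⁴.
Centre of pressure: y_p = y_c + I_c/(y_c·A) = 4.575 + 0.727861/(4.575 × 4.7925) = 4.575 + 0.0331967 = 4.6082 m along the plane.
The resultant acts 0.675 + 0.0331967 = 0.708197 m (along the plate) below the hinge at the top edge, so the moment about the hinge is M = F × 0.708197 = 271.015 × 0.708197 = 191.932 kN·m.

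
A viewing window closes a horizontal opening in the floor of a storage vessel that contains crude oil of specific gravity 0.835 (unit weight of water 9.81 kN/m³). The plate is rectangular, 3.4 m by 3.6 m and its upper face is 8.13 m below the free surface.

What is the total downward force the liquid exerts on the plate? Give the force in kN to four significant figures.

F ≈ 815.1 kN

γ = 0.835 × 9.81 = 8.19135 kN/m³.
The plate is horizontal, so pressure is uniform at p = γ·h = 8.19135 × 8.13 = 66.5957 kN/m².
A = 3.4 × 3.6 = 12.24 m².
F = p·A = 66.5957 × 12.24 = 815.131 kN.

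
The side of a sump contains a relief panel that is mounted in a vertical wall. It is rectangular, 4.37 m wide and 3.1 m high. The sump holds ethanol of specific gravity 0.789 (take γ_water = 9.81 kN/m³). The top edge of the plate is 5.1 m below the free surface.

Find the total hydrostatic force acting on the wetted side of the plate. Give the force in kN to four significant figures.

F ≈ 697.3 kN

γ = 0.789 × 9.81 = 7.74009 kN/m³.
The centroid lies 3.1/2 = 1.55 m below the top edge, so the centroid depth is h_c = 5.1 + 1.55 = 6.65 m.
A = 4.37 × 3.1 = 13.547 m².
Resultant F = γ·h_c·A = 7.74009 × 6.65 × 13.547 = 697.286 kN.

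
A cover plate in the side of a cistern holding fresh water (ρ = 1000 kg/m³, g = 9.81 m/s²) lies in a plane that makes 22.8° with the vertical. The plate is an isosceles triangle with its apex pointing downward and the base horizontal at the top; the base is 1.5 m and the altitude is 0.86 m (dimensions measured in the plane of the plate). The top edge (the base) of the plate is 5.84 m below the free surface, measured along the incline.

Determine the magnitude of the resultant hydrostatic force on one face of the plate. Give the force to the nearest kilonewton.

γ = ρg = 1000 × 9.81 = 9810 N/m³ = 9.81 kN/m³.
The plate makes 22.8° with the vertical, i.e. θ = 90° − 22.8° = 67.2° to the horizontal. Measuring y along the incline from the free-surface line, vertical depth h = y·sinθ with sinθ = 0.921863.
With the apex down, the centroid sits h/3 = 0.86/3 = 0.286667 m below the base (the top edge), so y_c = 5.84 + 0.286667 = 6.12667 m and h_c = 6.12667 × 0.921863 = 5.64795 m.
A = ½ × 1.5 × 0.86 = 0.645 m².
Resultant F = γ·h_c·A = 9.81 × 5.64795 × 0.645 = 35.7371 kN.

F ≈ 36 kN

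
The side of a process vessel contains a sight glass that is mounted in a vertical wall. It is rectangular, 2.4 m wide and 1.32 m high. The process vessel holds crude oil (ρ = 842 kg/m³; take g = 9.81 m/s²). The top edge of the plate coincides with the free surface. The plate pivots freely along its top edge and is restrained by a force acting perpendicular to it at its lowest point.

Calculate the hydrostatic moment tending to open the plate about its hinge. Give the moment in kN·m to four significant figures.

M ≈ 15.20 kN·m

γ = ρg = 842 × 9.81 / 1000 = 8.26002 kN/m³.
The centroid lies 1.32/2 = 0.66 m below the top edge, so the centroid depth is h_c = 0.66 m.
A = 2.4 × 1.32 = 3.168 m².
Resultant F = γ·h_c·A = 8.26002 × 0.66 × 3.168 = 17.2707 kN.
I_c = b·h³/12 = 2.4 × 1.32³/12 = 0.459994 m⁴.
Centre of pressure: y_p = y_c + I_c/(y_c·A) = 0.66 + 0.459994/(0.66 × 3.168) = 0.66 + 0.22 = 0.88 m along the plane.
The resultant acts 0.66 + 0.22 = 0.88 m (along the plate) below the hinge at the top edge, so the moment about the hinge is M = F × 0.88 = 17.2707 × 0.88 = 15.1982 kN·m.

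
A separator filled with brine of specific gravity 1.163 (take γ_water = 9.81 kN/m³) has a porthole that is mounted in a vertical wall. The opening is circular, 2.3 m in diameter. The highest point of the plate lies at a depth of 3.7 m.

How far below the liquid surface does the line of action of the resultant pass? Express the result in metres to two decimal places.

h_p = 4.92 m

γ = 1.163 × 9.81 = 11.40903 kN/m³.
The centroid is at the centre, 1.15 m below the top of the plate, so the centroid depth is h_c = 3.7 + 1.15 = 4.85 m.
A = π(1.15)² = 4.15476 m².
Resultant F = γ·h_c·A = 11.40903 × 4.85 × 4.15476 = 229.899 kN.
I_c = πr⁴/4 = π × 1.15⁴/4 = 1.37367 m⁴.
Centre of pressure: y_p = y_c + I_c/(y_c·A) = 4.85 + 1.37367/(4.85 × 4.15476) = 4.85 + 0.0681702 = 4.91817 m along the plane.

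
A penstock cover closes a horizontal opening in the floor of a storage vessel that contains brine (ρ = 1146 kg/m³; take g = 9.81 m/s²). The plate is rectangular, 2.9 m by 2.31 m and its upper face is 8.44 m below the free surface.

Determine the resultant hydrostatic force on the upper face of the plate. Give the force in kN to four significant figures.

F ≈ 635.6 kN

γ = ρg = 1146 × 9.81 / 1000 = 11.24226 kN/m³.
The plate is horizontal, so pressure is uniform at p = γ·h = 11.24226 × 8.44 = 94.8847 kN/m².
A = 2.9 × 2.31 = 6.699 m².
F = p·A = 94.8847 × 6.699 = 635.633 kN.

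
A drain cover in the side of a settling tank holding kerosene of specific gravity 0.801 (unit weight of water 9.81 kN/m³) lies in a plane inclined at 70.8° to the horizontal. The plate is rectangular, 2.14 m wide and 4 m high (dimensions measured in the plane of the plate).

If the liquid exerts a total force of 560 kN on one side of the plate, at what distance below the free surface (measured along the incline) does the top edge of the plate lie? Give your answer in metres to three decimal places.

y_top ≈ 6.816 m

γ = 0.801 × 9.81 = 7.85781 kN/m³.
A = 2.14 × 4 = 8.56 m².
From F = γ·h_c·A, the centroid depth is h_c = 560/(7.85781 × 8.56) = 8.32555 m.
Let θ = 70.8° be the plate's angle to the horizontal; measure y along the incline from where the plane meets the free surface. Vertical depth h = y·sinθ with sinθ = 0.944376.
Along the incline, y_c = h_c/sinθ = 8.32555/0.944376 = 8.81593 m.
The centroid lies 4/2 = 2 m below the top edge, so the top edge sits at y_top = 8.81593 − 2 = 6.81593 m along the incline.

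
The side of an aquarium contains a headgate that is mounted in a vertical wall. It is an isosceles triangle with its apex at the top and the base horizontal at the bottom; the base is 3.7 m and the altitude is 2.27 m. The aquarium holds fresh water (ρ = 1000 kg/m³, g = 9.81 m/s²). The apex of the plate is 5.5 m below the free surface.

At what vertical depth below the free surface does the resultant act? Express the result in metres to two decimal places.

γ = ρg = 1000 × 9.81 = 9810 N/m³ = 9.81 kN/m³.
With the apex up, the centroid sits 2h/3 = 2 × 2.27/3 = 1.51333 m below the apex, so the centroid depth is h_c = 5.5 + 1.51333 = 7.01333 m.
A = ½ × 3.7 × 2.27 = 4.1995 m².
Resultant F = γ·h_c·A = 9.81 × 7.01333 × 4.1995 = 288.929 kN.
I_c = b·h³/36 = 3.7 × 2.27³/36 = 1.2022 m⁴.
Centre of pressure: y_p = y_c + I_c/(y_c·A) = 7.01333 + 1.2022/(7.01333 × 4.1995) = 7.01333 + 0.0408183 = 7.05415 m along the plane.

h_p = 7.05 m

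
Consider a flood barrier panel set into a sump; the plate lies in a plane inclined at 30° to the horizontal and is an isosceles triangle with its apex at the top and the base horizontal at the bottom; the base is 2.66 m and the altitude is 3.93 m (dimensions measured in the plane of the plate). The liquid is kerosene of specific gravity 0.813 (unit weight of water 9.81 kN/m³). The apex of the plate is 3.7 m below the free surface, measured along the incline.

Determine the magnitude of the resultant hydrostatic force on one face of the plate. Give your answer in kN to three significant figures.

F ≈ 132 kN

γ = 0.813 × 9.81 = 7.97553 kN/m³.
Let θ = 30° be the plate's angle to the horizontal; measure y along the incline from where the plane meets the free surface. Vertical depth h = y·sinθ with sinθ = 0.500000.
With the apex up, the centroid sits 2h/3 = 2 × 3.93/3 = 2.62 m below the apex, so y_c = 3.7 + 2.62 = 6.32 m and h_c = 6.32 × 0.500000 = 3.16 m.
A = ½ × 2.66 × 3.93 = 5.2269 m².
Resultant F = γ·h_c·A = 7.97553 × 3.16 × 5.2269 = 131.732 kN.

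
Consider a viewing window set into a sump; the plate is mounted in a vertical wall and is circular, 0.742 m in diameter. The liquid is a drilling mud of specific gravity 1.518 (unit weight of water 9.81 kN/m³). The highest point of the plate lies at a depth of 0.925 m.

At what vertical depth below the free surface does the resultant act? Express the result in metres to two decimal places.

h_p = 1.32 m

γ = 1.518 × 9.81 = 14.89158 kN/m³.
The centroid is at the centre, 0.371 m below the top of the plate, so the centroid depth is h_c = 0.925 + 0.371 = 1.296 m.
A = π(0.371)² = 0.432412 m².
Resultant F = γ·h_c·A = 14.89158 × 1.296 × 0.432412 = 8.34533 kN.
I_c = πr⁴/4 = π × 0.371⁴/4 = 0.0148794 m⁴.
Centre of pressure: y_p = y_c + I_c/(y_c·A) = 1.296 + 0.0148794/(1.296 × 0.432412) = 1.296 + 0.0265511 = 1.32255 m along the plane.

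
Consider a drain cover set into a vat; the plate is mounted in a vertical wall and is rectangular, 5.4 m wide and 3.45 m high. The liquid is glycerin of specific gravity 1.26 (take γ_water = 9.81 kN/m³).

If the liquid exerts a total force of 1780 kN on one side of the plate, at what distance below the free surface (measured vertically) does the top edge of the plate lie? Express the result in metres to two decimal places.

d_top ≈ 6.00 m

γ = 1.26 × 9.81 = 12.3606 kN/m³.
A = 5.4 × 3.45 = 18.63 m².
From F = γ·h_c·A, the centroid depth is h_c = 1780/(12.3606 × 18.63) = 7.72979 m.
The centroid lies 3.45/2 = 1.725 m below the top edge, so the top edge sits at h_top = 7.72979 − 1.725 = 6.00479 m below the surface.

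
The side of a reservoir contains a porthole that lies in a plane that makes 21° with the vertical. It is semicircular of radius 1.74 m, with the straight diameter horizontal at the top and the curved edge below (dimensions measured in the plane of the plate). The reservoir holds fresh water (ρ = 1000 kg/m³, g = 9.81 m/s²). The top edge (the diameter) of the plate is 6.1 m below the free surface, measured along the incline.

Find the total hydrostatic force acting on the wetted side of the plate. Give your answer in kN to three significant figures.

F ≈ 298 kN

γ = ρg = 1000 × 9.81 = 9810 N/m³ = 9.81 kN/m³.
The plate makes 21° with the vertical, i.e. θ = 90° − 21° = 69° to the horizontal. Measuring y along the incline from the free-surface line, vertical depth h = y·sinθ with sinθ = 0.933580.
The centroid of a semicircle lies 4r/(3π) = 0.738479 m from the diameter, here below the top edge, so y_c = 6.1 + 0.738479 = 6.83848 m and h_c = 6.83848 × 0.933580 = 6.38427 m.
A = πr²/2 = π × 1.74²/2 = 4.75574 m².
Resultant F = γ·h_c·A = 9.81 × 6.38427 × 4.75574 = 297.851 kN.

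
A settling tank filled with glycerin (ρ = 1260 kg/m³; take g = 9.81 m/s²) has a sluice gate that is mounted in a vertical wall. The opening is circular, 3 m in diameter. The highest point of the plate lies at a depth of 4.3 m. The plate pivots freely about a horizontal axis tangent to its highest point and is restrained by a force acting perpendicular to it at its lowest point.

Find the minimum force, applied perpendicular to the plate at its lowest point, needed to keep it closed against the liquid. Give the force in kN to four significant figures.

γ = ρg = 1260 × 9.81 / 1000 = 12.3606 kN/m³.
The centroid is at the centre, 1.5 m below the top of the plate, so the centroid depth is h_c = 4.3 + 1.5 = 5.8 m.
A = π(1.5)² = 7.06858 m².
Resultant F = γ·h_c·A = 12.3606 × 5.8 × 7.06858 = 506.757 kN.
I_c = πr⁴/4 = π × 1.5⁴/4 = 3.97608 m⁴.
Centre of pressure: y_p = y_c + I_c/(y_c·A) = 5.8 + 3.97608/(5.8 × 7.06858) = 5.8 + 0.0969829 = 5.89698 m along the plane.
The resultant acts 1.5 + 0.0969829 = 1.59698 m (along the plate) below the hinge at the top edge, so the moment about the hinge is M = F × 1.59698 = 506.757 × 1.59698 = 809.281 kN·m.
A normal force at the bottom, 3 m from the hinge, must supply this moment: P = 809.281/3 = 269.76 kN.

P ≈ 269.8 kN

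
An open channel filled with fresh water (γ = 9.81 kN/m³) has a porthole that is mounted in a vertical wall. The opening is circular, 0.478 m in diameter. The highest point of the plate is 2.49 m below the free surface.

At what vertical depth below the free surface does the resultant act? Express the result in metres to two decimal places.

γ = 9.81 kN/m³.
The centroid is at the centre, 0.239 m below the top of the plate, so the centroid depth is h_c = 2.49 + 0.239 = 2.729 m.
A = π(0.239)² = 0.179451 m².
Resultant F = γ·h_c·A = 9.81 × 2.729 × 0.179451 = 4.80417 kN.
I_c = πr⁴/4 = π × 0.239⁴/4 = 0.0025626 m⁴.
Centre of pressure: y_p = y_c + I_c/(y_c·A) = 2.729 + 0.0025626/(2.729 × 0.179451) = 2.729 + 0.00523277 = 2.73423 m along the plane.

h_p = 2.73 m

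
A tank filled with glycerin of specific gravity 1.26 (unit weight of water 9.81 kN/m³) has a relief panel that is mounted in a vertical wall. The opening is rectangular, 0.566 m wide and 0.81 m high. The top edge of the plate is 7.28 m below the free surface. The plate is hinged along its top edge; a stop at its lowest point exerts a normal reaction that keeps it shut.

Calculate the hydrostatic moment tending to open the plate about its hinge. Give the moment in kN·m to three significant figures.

M ≈ 17.9 kN·m

γ = 1.26 × 9.81 = 12.3606 kN/m³.
The centroid lies 0.81/2 = 0.405 m below the top edge, so the centroid depth is h_c = 7.28 + 0.405 = 7.685 m.
A = 0.566 × 0.81 = 0.45846 m².
Resultant F = γ·h_c·A = 12.3606 × 7.685 × 0.45846 = 43.5497 kN.
I_c = b·h³/12 = 0.566 × 0.81³/12 = 0.0250663 m⁴.
Centre of pressure: y_p = y_c + I_c/(y_c·A) = 7.685 + 0.0250663/(7.685 × 0.45846) = 7.685 + 0.00711451 = 7.69211 m along the plane.
The resultant acts 0.405 + 0.00711451 = 0.412115 m (along the plate) below the hinge at the top edge, so the moment about the hinge is M = F × 0.412115 = 43.5497 × 0.412115 = 17.9475 kN·m.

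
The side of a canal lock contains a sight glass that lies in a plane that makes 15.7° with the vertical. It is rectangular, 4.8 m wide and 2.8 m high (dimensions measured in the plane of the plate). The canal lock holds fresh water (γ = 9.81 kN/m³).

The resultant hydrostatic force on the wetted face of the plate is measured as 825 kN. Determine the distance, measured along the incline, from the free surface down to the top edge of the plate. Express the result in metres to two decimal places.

γ = 9.81 kN/m³.
A = 4.8 × 2.8 = 13.44 m².
From F = γ·h_c·A, the centroid depth is h_c = 825/(9.81 × 13.44) = 6.25728 m.
The plate makes 15.7° with the vertical, i.e. θ = 90° − 15.7° = 74.3° to the horizontal. Measuring y along the incline from the free-surface line, vertical depth h = y·sinθ with sinθ = 0.962692.
Along the incline, y_c = h_c/sinθ = 6.25728/0.962692 = 6.49977 m.
The centroid lies 2.8/2 = 1.4 m below the top edge, so the top edge sits at y_top = 6.49977 − 1.4 = 5.09977 m along the incline.

y_top ≈ 5.10 m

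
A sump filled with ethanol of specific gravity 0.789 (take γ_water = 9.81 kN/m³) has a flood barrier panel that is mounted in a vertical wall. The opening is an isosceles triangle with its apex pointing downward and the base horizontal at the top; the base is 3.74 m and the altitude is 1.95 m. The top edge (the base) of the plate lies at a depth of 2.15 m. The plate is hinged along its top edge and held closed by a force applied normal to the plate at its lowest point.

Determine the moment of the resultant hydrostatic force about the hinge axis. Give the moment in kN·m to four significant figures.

M ≈ 57.33 kN·m

γ = 0.789 × 9.81 = 7.74009 kN/m³.
With the apex down, the centroid sits h/3 = 1.95/3 = 0.65 m below the base (the top edge), so the centroid depth is h_c = 2.15 + 0.65 = 2.8 m.
A = ½ × 3.74 × 1.95 = 3.6465 m².
Resultant F = γ·h_c·A = 7.74009 × 2.8 × 3.6465 = 79.0279 kN.
I_c = b·h³/36 = 3.74 × 1.95³/36 = 0.770323 m⁴.
Centre of pressure: y_p = y_c + I_c/(y_c·A) = 2.8 + 0.770323/(2.8 × 3.6465) = 2.8 + 0.0754464 = 2.87545 m along the plane.
The resultant acts 0.65 + 0.0754464 = 0.725446 m (along the plate) below the hinge at the top edge, so the moment about the hinge is M = F × 0.725446 = 79.0279 × 0.725446 = 57.3305 kN·m.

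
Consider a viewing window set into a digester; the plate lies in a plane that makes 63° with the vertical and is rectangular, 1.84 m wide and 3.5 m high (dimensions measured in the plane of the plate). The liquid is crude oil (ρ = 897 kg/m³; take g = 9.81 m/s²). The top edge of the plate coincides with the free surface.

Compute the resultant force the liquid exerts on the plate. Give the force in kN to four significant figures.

γ = ρg = 897 × 9.81 / 1000 = 8.79957 kN/m³.
The plate makes 63° with the vertical, i.e. θ = 90° − 63° = 27° to the horizontal. Measuring y along the incline from the free-surface line, vertical depth h = y·sinθ with sinθ = 0.453990.
The centroid lies 3.5/2 = 1.75 m below the top edge, so y_c = 1.75 m and h_c = 1.75 × 0.453990 = 0.794482 m.
A = 1.84 × 3.5 = 6.44 m².
Resultant F = γ·h_c·A = 8.79957 × 0.794482 × 6.44 = 45.0227 kN.

F ≈ 45.02 kN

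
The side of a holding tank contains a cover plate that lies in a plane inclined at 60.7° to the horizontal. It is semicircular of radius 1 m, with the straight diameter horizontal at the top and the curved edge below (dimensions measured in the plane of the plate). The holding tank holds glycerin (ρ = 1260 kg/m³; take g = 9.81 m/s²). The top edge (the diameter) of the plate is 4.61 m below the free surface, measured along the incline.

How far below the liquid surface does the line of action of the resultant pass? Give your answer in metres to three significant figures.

γ = ρg = 1260 × 9.81 / 1000 = 12.3606 kN/m³.
Let θ = 60.7° be the plate's angle to the horizontal; measure y along the incline from where the plane meets the free surface. Vertical depth h = y·sinθ with sinθ = 0.872069.
The centroid of a semicircle lies 4r/(3π) = 0.424413 m from the diameter, here below the top edge, so y_c = 4.61 + 0.424413 = 5.03441 m and h_c = 5.03441 × 0.872069 = 4.39035 m.
A = πr²/2 = π × 1²/2 = 1.5708 m².
Resultant F = γ·h_c·A = 12.3606 × 4.39035 × 1.5708 = 85.2432 kN.
I_c = (π/8 − 8/(9π))·r⁴ = 0.109757 × 1⁴ = 0.109757 m⁴.
Centre of pressure: y_p = y_c + I_c/(y_c·A) = 5.03441 + 0.109757/(5.03441 × 1.5708) = 5.03441 + 0.0138791 = 5.04829 m along the plane.
Vertically, h_p = y_p·sinθ = 5.04829 × 0.872069 = 4.40246 m.

h_p = 4.40 m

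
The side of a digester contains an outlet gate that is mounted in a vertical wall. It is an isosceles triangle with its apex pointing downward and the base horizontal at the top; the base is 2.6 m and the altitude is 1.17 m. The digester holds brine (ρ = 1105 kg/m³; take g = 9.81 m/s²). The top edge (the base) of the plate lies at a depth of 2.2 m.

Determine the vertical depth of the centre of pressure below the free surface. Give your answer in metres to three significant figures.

h_p = 2.62 m

γ = ρg = 1105 × 9.81 / 1000 = 10.84005 kN/m³.
With the apex down, the centroid sits h/3 = 1.17/3 = 0.39 m below the base (the top edge), so the centroid depth is h_c = 2.2 + 0.39 = 2.59 m.
A = ½ × 2.6 × 1.17 = 1.521 m².
Resultant F = γ·h_c·A = 10.84005 × 2.59 × 1.521 = 42.7032 kN.
I_c = b·h³/36 = 2.6 × 1.17³/36 = 0.115672 m⁴.
Centre of pressure: y_p = y_c + I_c/(y_c·A) = 2.59 + 0.115672/(2.59 × 1.521) = 2.59 + 0.0293629 = 2.61936 m along the plane.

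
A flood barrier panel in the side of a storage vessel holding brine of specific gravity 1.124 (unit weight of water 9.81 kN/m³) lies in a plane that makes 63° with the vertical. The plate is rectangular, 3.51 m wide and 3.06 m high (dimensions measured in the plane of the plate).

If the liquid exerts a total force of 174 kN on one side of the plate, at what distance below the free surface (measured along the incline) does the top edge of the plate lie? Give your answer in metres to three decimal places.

γ = 1.124 × 9.81 = 11.02644 kN/m³.
A = 3.51 × 3.06 = 10.7406 m².
From F = γ·h_c·A, the centroid depth is h_c = 174/(11.02644 × 10.7406) = 1.46922 m.
The plate makes 63° with the vertical, i.e. θ = 90° − 63° = 27° to the horizontal. Measuring y along the incline from the free-surface line, vertical depth h = y·sinθ with sinθ = 0.453990.
Along the incline, y_c = h_c/sinθ = 1.46922/0.453990 = 3.23624 m.
The centroid lies 3.06/2 = 1.53 m below the top edge, so the top edge sits at y_top = 3.23624 − 1.53 = 1.70624 m along the incline.

y_top ≈ 1.706 m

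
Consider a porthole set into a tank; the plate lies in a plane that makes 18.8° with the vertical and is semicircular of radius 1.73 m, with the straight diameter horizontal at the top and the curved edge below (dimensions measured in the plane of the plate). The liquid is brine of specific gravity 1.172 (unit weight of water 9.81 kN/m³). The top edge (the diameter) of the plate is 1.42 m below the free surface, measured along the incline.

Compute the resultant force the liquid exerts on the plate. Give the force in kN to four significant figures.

F ≈ 110.2 kN

γ = 1.172 × 9.81 = 11.49732 kN/m³.
The plate makes 18.8° with the vertical, i.e. θ = 90° − 18.8° = 71.2° to the horizontal. Measuring y along the incline from the free-surface line, vertical depth h = y·sinθ with sinθ = 0.946649.
The centroid of a semicircle lies 4r/(3π) = 0.734235 m from the diameter, here below the top edge, so y_c = 1.42 + 0.734235 = 2.15423 m and h_c = 2.15423 × 0.946649 = 2.0393 m.
A = πr²/2 = π × 1.73²/2 = 4.70124 m².
Resultant F = γ·h_c·A = 11.49732 × 2.0393 × 4.70124 = 110.228 kN.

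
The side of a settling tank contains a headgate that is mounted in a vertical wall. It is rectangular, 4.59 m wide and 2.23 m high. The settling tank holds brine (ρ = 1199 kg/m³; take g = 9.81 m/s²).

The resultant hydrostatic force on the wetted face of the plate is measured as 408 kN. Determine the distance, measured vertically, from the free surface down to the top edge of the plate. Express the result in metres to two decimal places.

γ = ρg = 1199 × 9.81 / 1000 = 11.76219 kN/m³.
A = 4.59 × 2.23 = 10.2357 m².
From F = γ·h_c·A, the centroid depth is h_c = 408/(11.76219 × 10.2357) = 3.38887 m.
The centroid lies 2.23/2 = 1.115 m below the top edge, so the top edge sits at h_top = 3.38887 − 1.115 = 2.27387 m below the surface.

d_top ≈ 2.27 m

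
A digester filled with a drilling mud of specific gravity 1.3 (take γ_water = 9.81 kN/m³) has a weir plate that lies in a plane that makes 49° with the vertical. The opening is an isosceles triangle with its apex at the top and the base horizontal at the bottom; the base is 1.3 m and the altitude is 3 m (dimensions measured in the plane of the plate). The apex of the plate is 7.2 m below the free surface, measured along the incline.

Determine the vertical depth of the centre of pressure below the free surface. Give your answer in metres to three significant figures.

h_p = 6.07 m

γ = 1.3 × 9.81 = 12.753 kN/m³.
The plate makes 49° with the vertical, i.e. θ = 90° − 49° = 41° to the horizontal. Measuring y along the incline from the free-surface line, vertical depth h = y·sinθ with sinθ = 0.656059.
With the apex up, the centroid sits 2h/3 = 2 × 3/3 = 2 m below the apex, so y_c = 7.2 + 2 = 9.2 m and h_c = 9.2 × 0.656059 = 6.03574 m.
A = ½ × 1.3 × 3 = 1.95 m².
Resultant F = γ·h_c·A = 12.753 × 6.03574 × 1.95 = 150.099 kN.
I_c = b·h³/36 = 1.3 × 3³/36 = 0.975 m⁴.
Centre of pressure: y_p = y_c + I_c/(y_c·A) = 9.2 + 0.975/(9.2 × 1.95) = 9.2 + 0.0543478 = 9.25435 m along the plane.
Vertically, h_p = y_p·sinθ = 9.25435 × 0.656059 = 6.0714 m.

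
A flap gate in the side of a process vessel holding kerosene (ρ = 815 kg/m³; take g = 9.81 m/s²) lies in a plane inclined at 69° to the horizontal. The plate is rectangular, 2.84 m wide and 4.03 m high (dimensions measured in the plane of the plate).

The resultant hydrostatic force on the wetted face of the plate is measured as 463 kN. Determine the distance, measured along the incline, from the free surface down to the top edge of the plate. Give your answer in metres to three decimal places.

γ = ρg = 815 × 9.81 / 1000 = 7.99515 kN/m³.
A = 2.84 × 4.03 = 11.4452 m².
From F = γ·h_c·A, the centroid depth is h_c = 463/(7.99515 × 11.4452) = 5.05977 m.
Let θ = 69° be the plate's angle to the horizontal; measure y along the incline from where the plane meets the free surface. Vertical depth h = y·sinθ with sinθ = 0.933580.
Along the incline, y_c = h_c/sinθ = 5.05977/0.933580 = 5.41975 m.
The centroid lies 4.03/2 = 2.015 m below the top edge, so the top edge sits at y_top = 5.41975 − 2.015 = 3.40475 m along the incline.

y_top ≈ 3.405 m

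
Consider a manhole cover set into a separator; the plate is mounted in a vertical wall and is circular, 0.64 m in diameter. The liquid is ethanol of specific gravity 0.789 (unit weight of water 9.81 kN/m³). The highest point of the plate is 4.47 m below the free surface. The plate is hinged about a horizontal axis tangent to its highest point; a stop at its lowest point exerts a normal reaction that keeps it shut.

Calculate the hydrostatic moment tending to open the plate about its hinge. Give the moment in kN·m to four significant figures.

γ = 0.789 × 9.81 = 7.74009 kN/m³.
The centroid is at the centre, 0.32 m below the top of the plate, so the centroid depth is h_c = 4.47 + 0.32 = 4.79 m.
A = π(0.32)² = 0.321699 m².
Resultant F = γ·h_c·A = 7.74009 × 4.79 × 0.321699 = 11.927 kN.
I_c = πr⁴/4 = π × 0.32⁴/4 = 0.0082355 m⁴.
Centre of pressure: y_p = y_c + I_c/(y_c·A) = 4.79 + 0.0082355/(4.79 × 0.321699) = 4.79 + 0.00534447 = 4.79534 m along the plane.
The resultant acts 0.32 + 0.00534447 = 0.325344 m (along the plate) below the hinge at the top edge, so the moment about the hinge is M = F × 0.325344 = 11.927 × 0.325344 = 3.88038 kN·m.

M ≈ 3.880 kN·m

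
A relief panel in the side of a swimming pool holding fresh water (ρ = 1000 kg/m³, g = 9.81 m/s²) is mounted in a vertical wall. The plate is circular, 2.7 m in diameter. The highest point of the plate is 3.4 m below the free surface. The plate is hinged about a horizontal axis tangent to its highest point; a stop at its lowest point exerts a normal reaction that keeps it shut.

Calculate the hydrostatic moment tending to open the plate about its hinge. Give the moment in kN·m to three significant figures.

γ = ρg = 1000 × 9.81 = 9810 N/m³ = 9.81 kN/m³.
The centroid is at the centre, 1.35 m below the top of the plate, so the centroid depth is h_c = 3.4 + 1.35 = 4.75 m.
A = π(1.35)² = 5.72555 m².
Resultant F = γ·h_c·A = 9.81 × 4.75 × 5.72555 = 266.796 kN.
I_c = πr⁴/4 = π × 1.35⁴/4 = 2.6087 m⁴.
Centre of pressure: y_p = y_c + I_c/(y_c·A) = 4.75 + 2.6087/(4.75 × 5.72555) = 4.75 + 0.0959209 = 4.84592 m along the plane.
The resultant acts 1.35 + 0.0959209 = 1.44592 m (along the plate) below the hinge at the top edge, so the moment about the hinge is M = F × 1.44592 = 266.796 × 1.44592 = 385.766 kN·m.

M ≈ 386 kN·m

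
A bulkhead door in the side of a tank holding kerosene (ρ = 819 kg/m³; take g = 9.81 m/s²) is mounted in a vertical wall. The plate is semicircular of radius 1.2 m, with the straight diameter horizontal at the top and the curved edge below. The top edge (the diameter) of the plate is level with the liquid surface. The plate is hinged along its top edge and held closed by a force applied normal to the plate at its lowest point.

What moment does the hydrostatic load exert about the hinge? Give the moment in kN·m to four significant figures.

γ = ρg = 819 × 9.81 / 1000 = 8.03439 kN/m³.
The centroid of a semicircle lies 4r/(3π) = 0.509296 m from the diameter, here below the top edge, so the centroid depth is h_c = 0.509296 m.
A = πr²/2 = π × 1.2²/2 = 2.26195 m².
Resultant F = γ·h_c·A = 8.03439 × 0.509296 × 2.26195 = 9.25563 kN.
I_c = (π/8 − 8/(9π))·r⁴ = 0.109757 × 1.2⁴ = 0.227592 m⁴.
Centre of pressure: y_p = y_c + I_c/(y_c·A) = 0.509296 + 0.227592/(0.509296 × 2.26195) = 0.509296 + 0.197562 = 0.706858 m along the plane.
The resultant acts 0.509296 + 0.197562 = 0.706858 m (along the plate) below the hinge at the top edge, so the moment about the hinge is M = F × 0.706858 = 9.25563 × 0.706858 = 6.54242 kN·m.

M ≈ 6.542 kN·m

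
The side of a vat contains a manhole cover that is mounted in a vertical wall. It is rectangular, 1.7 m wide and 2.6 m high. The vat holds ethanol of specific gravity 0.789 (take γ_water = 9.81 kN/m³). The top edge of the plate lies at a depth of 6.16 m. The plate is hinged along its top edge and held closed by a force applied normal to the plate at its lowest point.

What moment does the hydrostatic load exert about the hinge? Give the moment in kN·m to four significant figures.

M ≈ 351.1 kN·m

γ = 0.789 × 9.81 = 7.74009 kN/m³.
The centroid lies 2.6/2 = 1.3 m below the top edge, so the centroid depth is h_c = 6.16 + 1.3 = 7.46 m.
A = 1.7 × 2.6 = 4.42 m².
Resultant F = γ·h_c·A = 7.74009 × 7.46 × 4.42 = 255.216 kN.
I_c = b·h³/12 = 1.7 × 2.6³/12 = 2.48993 m⁴.
Centre of pressure: y_p = y_c + I_c/(y_c·A) = 7.46 + 2.48993/(7.46 × 4.42) = 7.46 + 0.0755138 = 7.53551 m along the plane.
The resultant acts 1.3 + 0.0755138 = 1.37551 m (along the plate) below the hinge at the top edge, so the moment about the hinge is M = F × 1.37551 = 255.216 × 1.37551 = 351.052 kN·m.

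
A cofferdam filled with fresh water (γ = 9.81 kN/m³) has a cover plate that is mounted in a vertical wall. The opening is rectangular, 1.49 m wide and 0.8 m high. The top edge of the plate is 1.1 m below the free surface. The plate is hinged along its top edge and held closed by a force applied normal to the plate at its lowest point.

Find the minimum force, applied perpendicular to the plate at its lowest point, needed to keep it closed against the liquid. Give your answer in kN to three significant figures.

P ≈ 9.55 kN

γ = 9.81 kN/m³.
The centroid lies 0.8/2 = 0.4 m below the top edge, so the centroid depth is h_c = 1.1 + 0.4 = 1.5 m.
A = 1.49 × 0.8 = 1.192 m².
Resultant F = γ·h_c·A = 9.81 × 1.5 × 1.192 = 17.5403 kN.
I_c = b·h³/12 = 1.49 × 0.8³/12 = 0.0635733 m⁴.
Centre of pressure: y_p = y_c + I_c/(y_c·A) = 1.5 + 0.0635733/(1.5 × 1.192) = 1.5 + 0.0355555 = 1.53556 m along the plane.
The resultant acts 0.4 + 0.0355555 = 0.435556 m (along the plate) below the hinge at the top edge, so the moment about the hinge is M = F × 0.435556 = 17.5403 × 0.435556 = 7.63978 kN·m.
A normal force at the bottom, 0.8 m from the hinge, must supply this moment: P = 7.63978/0.8 = 9.54972 kN.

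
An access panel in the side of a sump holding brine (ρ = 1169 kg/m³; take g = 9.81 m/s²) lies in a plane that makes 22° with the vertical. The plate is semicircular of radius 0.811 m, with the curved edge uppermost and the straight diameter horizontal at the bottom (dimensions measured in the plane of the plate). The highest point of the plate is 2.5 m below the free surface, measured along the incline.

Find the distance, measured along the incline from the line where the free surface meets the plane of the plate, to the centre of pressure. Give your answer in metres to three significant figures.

y_p = 2.98 m

γ = ρg = 1169 × 9.81 / 1000 = 11.46789 kN/m³.
The plate makes 22° with the vertical, i.e. θ = 90° − 22° = 68° to the horizontal. Measuring y along the incline from the free-surface line, vertical depth h = y·sinθ with sinθ = 0.927184.
The centroid lies 4r/(3π) = 0.344199 m above the diameter, so r − 4r/(3π) = 0.811 − 0.344199 = 0.466801 m below the topmost point, so y_c = 2.5 + 0.466801 = 2.9668 m and h_c = 2.9668 × 0.927184 = 2.75077 m.
A = πr²/2 = π × 0.811²/2 = 1.03315 m².
Resultant F = γ·h_c·A = 11.46789 × 2.75077 × 1.03315 = 32.5913 kN.
I_c = (π/8 − 8/(9π))·r⁴ = 0.109757 × 0.811⁴ = 0.0474805 m⁴.
Centre of pressure: y_p = y_c + I_c/(y_c·A) = 2.9668 + 0.0474805/(2.9668 × 1.03315) = 2.9668 + 0.0154904 = 2.98229 m along the plane.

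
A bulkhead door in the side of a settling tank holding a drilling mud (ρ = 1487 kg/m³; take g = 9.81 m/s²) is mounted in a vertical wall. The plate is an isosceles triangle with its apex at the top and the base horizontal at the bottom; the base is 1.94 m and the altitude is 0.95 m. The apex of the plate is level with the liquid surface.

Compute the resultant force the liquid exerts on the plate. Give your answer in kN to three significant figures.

F ≈ 8.51 kN

γ = ρg = 1487 × 9.81 / 1000 = 14.58747 kN/m³.
With the apex up, the centroid sits 2h/3 = 2 × 0.95/3 = 0.633333 m below the apex, so the centroid depth is h_c = 0.633333 m.
A = ½ × 1.94 × 0.95 = 0.9215 m².
Resultant F = γ·h_c·A = 14.58747 × 0.633333 × 0.9215 = 8.51349 kN.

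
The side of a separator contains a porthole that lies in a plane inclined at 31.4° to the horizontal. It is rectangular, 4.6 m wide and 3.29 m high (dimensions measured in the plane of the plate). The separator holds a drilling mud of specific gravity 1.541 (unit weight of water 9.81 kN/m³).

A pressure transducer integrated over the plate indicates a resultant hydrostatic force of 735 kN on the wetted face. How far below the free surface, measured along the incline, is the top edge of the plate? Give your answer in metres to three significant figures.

γ = 1.541 × 9.81 = 15.11721 kN/m³.
A = 4.6 × 3.29 = 15.134 m².
From F = γ·h_c·A, the centroid depth is h_c = 735/(15.11721 × 15.134) = 3.21264 m.
Let θ = 31.4° be the plate's angle to the horizontal; measure y along the incline from where the plane meets the free surface. Vertical depth h = y·sinθ with sinθ = 0.521010.
Along the incline, y_c = h_c/sinθ = 3.21264/0.521010 = 6.16618 m.
The centroid lies 3.29/2 = 1.645 m below the top edge, so the top edge sits at y_top = 6.16618 − 1.645 = 4.52118 m along the incline.

y_top ≈ 4.52 m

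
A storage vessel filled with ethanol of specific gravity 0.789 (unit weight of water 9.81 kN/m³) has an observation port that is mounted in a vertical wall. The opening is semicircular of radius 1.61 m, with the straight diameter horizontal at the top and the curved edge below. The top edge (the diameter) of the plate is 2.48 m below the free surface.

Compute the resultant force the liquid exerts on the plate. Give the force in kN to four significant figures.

γ = 0.789 × 9.81 = 7.74009 kN/m³.
The centroid of a semicircle lies 4r/(3π) = 0.683305 m from the diameter, here below the top edge, so the centroid depth is h_c = 2.48 + 0.683305 = 3.16331 m.
A = πr²/2 = π × 1.61²/2 = 4.07166 m².
Resultant F = γ·h_c·A = 7.74009 × 3.16331 × 4.07166 = 99.6918 kN.

F ≈ 99.69 kN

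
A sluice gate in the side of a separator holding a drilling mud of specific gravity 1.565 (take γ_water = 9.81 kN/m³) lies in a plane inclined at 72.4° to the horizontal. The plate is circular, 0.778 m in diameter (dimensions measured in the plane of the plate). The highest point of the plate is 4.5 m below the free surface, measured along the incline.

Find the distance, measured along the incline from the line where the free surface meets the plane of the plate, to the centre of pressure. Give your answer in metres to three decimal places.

γ = 1.565 × 9.81 = 15.35265 kN/m³.
Let θ = 72.4° be the plate's angle to the horizontal; measure y along the incline from where the plane meets the free surface. Vertical depth h = y·sinθ with sinθ = 0.953191.
The centroid is at the centre, 0.389 m below the top of the plate, so y_c = 4.5 + 0.389 = 4.889 m and h_c = 4.889 × 0.953191 = 4.66015 m.
A = π(0.389)² = 0.475389 m².
Resultant F = γ·h_c·A = 15.35265 × 4.66015 × 0.475389 = 34.012 kN.
I_c = πr⁴/4 = π × 0.389⁴/4 = 0.0179841 m⁴.
Centre of pressure: y_p = y_c + I_c/(y_c·A) = 4.889 + 0.0179841/(4.889 × 0.475389) = 4.889 + 0.00773784 = 4.89674 m along the plane.

y_p = 4.897 m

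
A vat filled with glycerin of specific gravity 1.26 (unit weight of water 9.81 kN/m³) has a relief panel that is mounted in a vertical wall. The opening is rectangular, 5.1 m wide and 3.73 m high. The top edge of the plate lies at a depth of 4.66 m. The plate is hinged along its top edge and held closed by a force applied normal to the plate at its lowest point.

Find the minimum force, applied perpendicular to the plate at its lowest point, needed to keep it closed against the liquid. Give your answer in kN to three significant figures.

γ = 1.26 × 9.81 = 12.3606 kN/m³.
The centroid lies 3.73/2 = 1.865 m below the top edge, so the centroid depth is h_c = 4.66 + 1.865 = 6.525 m.
A = 5.1 × 3.73 = 19.023 m².
Resultant F = γ·h_c·A = 12.3606 × 6.525 × 19.023 = 1534.26 kN.
I_c = b·h³/12 = 5.1 × 3.73³/12 = 22.0554 m⁴.
Centre of pressure: y_p = y_c + I_c/(y_c·A) = 6.525 + 22.0554/(6.525 × 19.023) = 6.525 + 0.177687 = 6.70269 m along the plane.
The resultant acts 1.865 + 0.177687 = 2.04269 m (along the plate) below the hinge at the top edge, so the moment about the hinge is M = F × 2.04269 = 1534.26 × 2.04269 = 3134.02 kN·m.
A normal force at the bottom, 3.73 m from the hinge, must supply this moment: P = 3134.02/3.73 = 840.22 kN.

P ≈ 840 kN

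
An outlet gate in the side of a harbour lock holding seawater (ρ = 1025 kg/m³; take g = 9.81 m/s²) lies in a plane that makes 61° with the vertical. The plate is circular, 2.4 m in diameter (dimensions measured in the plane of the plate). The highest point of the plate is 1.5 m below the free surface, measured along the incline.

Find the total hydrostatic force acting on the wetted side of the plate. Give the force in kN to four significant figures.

γ = ρg = 1025 × 9.81 / 1000 = 10.05525 kN/m³.
The plate makes 61° with the vertical, i.e. θ = 90° − 61° = 29° to the horizontal. Measuring y along the incline from the free-surface line, vertical depth h = y·sinθ with sinθ = 0.484810.
The centroid is at the centre, 1.2 m below the top of the plate, so y_c = 1.5 + 1.2 = 2.7 m and h_c = 2.7 × 0.484810 = 1.30899 m.
A = π(1.2)² = 4.52389 m².
Resultant F = γ·h_c·A = 10.05525 × 1.30899 × 4.52389 = 59.5444 kN.

F ≈ 59.54 kN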